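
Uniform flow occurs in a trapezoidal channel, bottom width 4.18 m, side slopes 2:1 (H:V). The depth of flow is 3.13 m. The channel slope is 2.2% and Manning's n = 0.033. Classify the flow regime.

With bottom width b = 4.18 m and side slope z = 2: A = (b + zy)y = (4.18 + 2×3.13)×3.13 = 32.68 m²; P = b + 2y√(1+z²) = 4.18 + 2×3.13×2.236 = 18.18 m.
Hydraulic radius R = A/P = 32.68/18.18 = 1.798 m.
V = (1/n) R^(2/3) √S = (1/0.033) × 1.798^(2/3) × √0.022 = 6.645 m/s. Hydraulic depth D_h = A/T = 32.68/16.7 = 1.957 m.
Froude number Fr = V/√(g·D_h) = 6.645/√(9.81×1.957) = 1.52, which is greater than 1, so the flow is supercritical.

supercritical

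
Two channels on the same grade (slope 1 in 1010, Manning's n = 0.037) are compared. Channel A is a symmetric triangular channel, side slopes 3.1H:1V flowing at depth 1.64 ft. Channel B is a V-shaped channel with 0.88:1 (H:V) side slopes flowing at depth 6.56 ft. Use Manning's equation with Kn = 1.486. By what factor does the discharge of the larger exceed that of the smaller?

Channel A: For a triangular section with side slope z = 3.1: A = zy² = 3.1×1.64² = 8.338 ft²; P = 2y√(1+z²) = 2×1.64×3.257 = 10.68 ft. Hydraulic radius R = A/P = 8.338/10.68 = 0.7804 ft. Q_A = (1.486/0.037)·8.338·0.7804^(2/3)·√0.0009901 = 8.931 ft³/s.
Channel B: For a triangular section with side slope z = 0.88: A = zy² = 0.88×6.56² = 37.87 ft²; P = 2y√(1+z²) = 2×6.56×1.332 = 17.48 ft. Hydraulic radius R = A/P = 37.87/17.48 = 2.167 ft. Q_B = (1.486/0.037)·37.87·2.167^(2/3)·√0.0009901 = 80.14 ft³/s.
The larger discharge is 80.14 ft³/s and the smaller is 8.931 ft³/s; the ratio is 8.97.

8.97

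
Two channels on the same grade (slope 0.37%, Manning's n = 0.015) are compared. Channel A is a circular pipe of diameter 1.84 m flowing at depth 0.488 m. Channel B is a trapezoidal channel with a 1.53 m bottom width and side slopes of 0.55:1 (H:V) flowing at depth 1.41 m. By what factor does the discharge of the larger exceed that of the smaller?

Channel A: For a circular section of diameter D = 1.84 m at depth y = 0.488 m, the central angle is θ = 2 arccos(1 − 2y/D) = 2.164 rad. Then A = (D²/8)(θ − sin θ) = 0.5649 m² and P = Dθ/2 = 1.991 m. Hydraulic radius R = A/P = 0.5649/1.991 = 0.2837 m. Q_A = (1/0.015)·0.5649·0.2837^(2/3)·√0.0037 = 0.9892 m³/s.
Channel B: With bottom width b = 1.53 m and side slope z = 0.55: A = (b + zy)y = (1.53 + 0.55×1.41)×1.41 = 3.251 m²; P = b + 2y√(1+z²) = 1.53 + 2×1.41×1.141 = 4.748 m. Hydraulic radius R = A/P = 3.251/4.748 = 0.6846 m. Q_B = (1/0.015)·3.251·0.6846^(2/3)·√0.0037 = 10.24 m³/s.
The larger discharge is 10.24 m³/s and the smaller is 0.9892 m³/s; the ratio is 10.4.

10.4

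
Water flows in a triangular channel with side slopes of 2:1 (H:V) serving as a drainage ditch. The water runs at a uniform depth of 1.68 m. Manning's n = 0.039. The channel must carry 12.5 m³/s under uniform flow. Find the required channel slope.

For a triangular section with side slope z = 2: A = zy² = 2×1.68² = 5.645 m²; P = 2y√(1+z²) = 2×1.68×2.236 = 7.513 m.
Hydraulic radius R = A/P = 5.645/7.513 = 0.7513 m.
From Manning's equation, S = [nQ / (1 A R^(2/3))]² = [0.039 × 12.5 / (1 × 5.645 × 0.7513^(2/3))]² = 0.0109.

S = 0.0109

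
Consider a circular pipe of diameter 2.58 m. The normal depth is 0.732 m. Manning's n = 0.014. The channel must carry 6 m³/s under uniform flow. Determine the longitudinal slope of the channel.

S = 0.015

For a circular section of diameter D = 2.58 m at depth y = 0.732 m, the central angle is θ = 2 arccos(1 − 2y/D) = 2.247 rad. Then A = (D²/8)(θ − sin θ) = 1.221 m² and P = Dθ/2 = 2.899 m.
Hydraulic radius R = A/P = 1.221/2.899 = 0.4211 m.
From Manning's equation, S = [nQ / (1 A R^(2/3))]² = [0.014 × 6 / (1 × 1.221 × 0.4211^(2/3))]² = 0.015.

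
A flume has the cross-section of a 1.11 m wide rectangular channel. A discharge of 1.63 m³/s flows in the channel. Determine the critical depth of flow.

y_c = 0.604 m

For a rectangular channel, critical depth y_c = (q²/g)^(1/3) where q = Q/b = 1.63/1.11 = 1.468 m²/s.
So y_c = (1.468²/9.81)^(1/3) = 0.604 m.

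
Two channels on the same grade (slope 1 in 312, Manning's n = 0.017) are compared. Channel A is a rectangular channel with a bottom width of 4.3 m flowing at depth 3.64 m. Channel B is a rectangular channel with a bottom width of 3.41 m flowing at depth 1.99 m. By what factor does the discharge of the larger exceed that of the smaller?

Channel A: Flow area A = b·y = 4.3 × 3.64 = 15.65 m². Wetted perimeter P = b + 2y = 4.3 + 2×3.64 = 11.58 m. Hydraulic radius R = A/P = 15.65/11.58 = 1.352 m. Q_A = (1/0.017)·15.65·1.352^(2/3)·√0.003205 = 63.72 m³/s.
Channel B: Flow area A = b·y = 3.41 × 1.99 = 6.786 m². Wetted perimeter P = b + 2y = 3.41 + 2×1.99 = 7.39 m. Hydraulic radius R = A/P = 6.786/7.39 = 0.9183 m. Q_B = (1/0.017)·6.786·0.9183^(2/3)·√0.003205 = 21.35 m³/s.
The larger discharge is 63.72 m³/s and the smaller is 21.35 m³/s; the ratio is 2.98.

2.98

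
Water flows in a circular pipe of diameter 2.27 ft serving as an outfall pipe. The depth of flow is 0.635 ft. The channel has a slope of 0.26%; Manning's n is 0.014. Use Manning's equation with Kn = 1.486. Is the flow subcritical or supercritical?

For a circular section of diameter D = 2.27 ft at depth y = 0.635 ft, the central angle is θ = 2 arccos(1 − 2y/D) = 2.229 rad. Then A = (D²/8)(θ − sin θ) = 0.9264 ft² and P = Dθ/2 = 2.53 ft.
Hydraulic radius R = A/P = 0.9264/2.53 = 0.3661 ft.
V = (1.486/n) R^(2/3) √S = (1.486/0.014) × 0.3661^(2/3) × √0.0026 = 2.77 ft/s. Hydraulic depth D_h = A/T = 0.9264/2.038 = 0.4546 ft.
Froude number Fr = V/√(g·D_h) = 2.77/√(32.2×0.4546) = 0.724, which is less than 1, so the flow is subcritical.

subcritical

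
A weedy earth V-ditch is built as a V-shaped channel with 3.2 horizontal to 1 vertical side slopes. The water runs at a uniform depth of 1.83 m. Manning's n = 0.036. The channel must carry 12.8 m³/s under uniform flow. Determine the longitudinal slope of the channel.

For a triangular section with side slope z = 3.2: A = zy² = 3.2×1.83² = 10.72 m²; P = 2y√(1+z²) = 2×1.83×3.353 = 12.27 m.
Hydraulic radius R = A/P = 10.72/12.27 = 0.8733 m.
From Manning's equation, S = [nQ / (1 A R^(2/3))]² = [0.036 × 12.8 / (1 × 10.72 × 0.8733^(2/3))]² = 0.00221.

S = 0.00221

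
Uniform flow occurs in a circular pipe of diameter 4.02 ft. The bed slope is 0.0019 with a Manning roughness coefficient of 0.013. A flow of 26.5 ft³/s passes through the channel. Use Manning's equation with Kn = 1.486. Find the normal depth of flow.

Manning's equation rearranged: A R^(2/3) = nQ / (1.486·√S) = 0.013 × 26.5 / (1.486 × √0.0019) = 5.319.
At y = 2.17 ft: A R^(2/3) = 7.235 — too large.
At y = 1.27 ft: A R^(2/3) = 2.755 — too small.
At y = 1.81 ft: A R^(2/3) = 5.31 — matches.

y_n = 1.81 ft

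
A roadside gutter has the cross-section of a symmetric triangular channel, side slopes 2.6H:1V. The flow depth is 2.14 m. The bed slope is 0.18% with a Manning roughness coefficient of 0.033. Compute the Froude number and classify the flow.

subcritical

For a triangular section with side slope z = 2.6: A = zy² = 2.6×2.14² = 11.91 m²; P = 2y√(1+z²) = 2×2.14×2.786 = 11.92 m.
Hydraulic radius R = A/P = 11.91/11.92 = 0.9987 m.
V = (1/n) R^(2/3) √S = (1/0.033) × 0.9987^(2/3) × √0.0018 = 1.285 m/s. Hydraulic depth D_h = A/T = 11.91/11.13 = 1.07 m.
Froude number Fr = V/√(g·D_h) = 1.285/√(9.81×1.07) = 0.396, which is less than 1, so the flow is subcritical.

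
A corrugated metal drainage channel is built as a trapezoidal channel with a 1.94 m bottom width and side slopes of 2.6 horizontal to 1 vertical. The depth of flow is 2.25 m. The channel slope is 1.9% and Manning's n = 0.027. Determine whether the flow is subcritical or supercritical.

supercritical

With bottom width b = 1.94 m and side slope z = 2.6: A = (b + zy)y = (1.94 + 2.6×2.25)×2.25 = 17.53 m²; P = b + 2y√(1+z²) = 1.94 + 2×2.25×2.786 = 14.48 m.
Hydraulic radius R = A/P = 17.53/14.48 = 1.211 m.
V = (1/n) R^(2/3) √S = (1/0.027) × 1.211^(2/3) × √0.019 = 5.8 m/s. Hydraulic depth D_h = A/T = 17.53/13.64 = 1.285 m.
Froude number Fr = V/√(g·D_h) = 5.8/√(9.81×1.285) = 1.63, which is greater than 1, so the flow is supercritical.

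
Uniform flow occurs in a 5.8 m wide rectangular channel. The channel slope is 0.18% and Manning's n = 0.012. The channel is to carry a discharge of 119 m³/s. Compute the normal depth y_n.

Manning's equation rearranged: A R^(2/3) = nQ / (1·√S) = 0.012 × 119 / (√0.0018) = 33.66.
Trying y = 5.07 m: A R^(2/3) = 44.23 — high.
Trying y = 3.51 m: A R^(2/3) = 27.71 — low.
Trying y = 4.08 m: A R^(2/3) = 33.64 — ≈ 33.66.

y_n = 4.08 m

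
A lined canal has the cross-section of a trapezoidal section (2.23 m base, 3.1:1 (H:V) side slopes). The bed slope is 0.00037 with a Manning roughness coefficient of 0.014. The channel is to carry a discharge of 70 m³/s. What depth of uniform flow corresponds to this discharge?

y_n = 3.1 m

Manning's equation rearranged: A R^(2/3) = nQ / (1·√S) = 0.014 × 70 / (√0.00037) = 50.95.
At y = 3.66 m: A R^(2/3) = 76.38 — high.
At y = 2.44 m: A R^(2/3) = 28.73 — low.
At y = 3.1 m: A R^(2/3) = 50.98 — matches.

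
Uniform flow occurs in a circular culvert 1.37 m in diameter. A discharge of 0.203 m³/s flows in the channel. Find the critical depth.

At critical depth, Q² T / (g A³) = 1, i.e. A³/T = Q²/g = 0.203²/9.81 = 0.004201.
Trying y = 0.197 m: A³/T = 0.002307 — short.
Trying y = 0.291 m: A³/T = 0.01068 — over.
Trying y = 0.229 m: A³/T = 0.004172 — ≈ 0.004201.

y_c = 0.229 m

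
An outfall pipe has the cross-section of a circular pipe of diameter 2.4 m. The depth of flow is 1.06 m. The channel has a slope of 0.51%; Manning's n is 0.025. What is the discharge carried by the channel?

For a circular section of diameter D = 2.4 m at depth y = 1.06 m, the central angle is θ = 2 arccos(1 − 2y/D) = 2.908 rad. Then A = (D²/8)(θ − sin θ) = 1.927 m² and P = Dθ/2 = 3.489 m.
Hydraulic radius R = A/P = 1.927/3.489 = 0.5522 m.
Manning's equation: Q = (1/n) A R^(2/3) S^(1/2) = (1/0.025) × 1.927 × 0.5522^(2/3) × 0.0051^(1/2) = 3.7 m³/s.

Q = 3.7 m³/s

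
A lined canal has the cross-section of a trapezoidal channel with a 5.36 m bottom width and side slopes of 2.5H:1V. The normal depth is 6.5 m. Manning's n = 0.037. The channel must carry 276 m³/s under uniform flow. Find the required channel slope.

With bottom width b = 5.36 m and side slope z = 2.5: A = (b + zy)y = (5.36 + 2.5×6.5)×6.5 = 140.5 m²; P = b + 2y√(1+z²) = 5.36 + 2×6.5×2.693 = 40.36 m.
Hydraulic radius R = A/P = 140.5/40.36 = 3.48 m.
From Manning's equation, S = [nQ / (1 A R^(2/3))]² = [0.037 × 276 / (1 × 140.5 × 3.48^(2/3))]² = 0.001.

S = 0.001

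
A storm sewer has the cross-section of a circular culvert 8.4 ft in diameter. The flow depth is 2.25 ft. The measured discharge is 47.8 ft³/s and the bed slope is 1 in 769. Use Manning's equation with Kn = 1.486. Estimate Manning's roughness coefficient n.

For a circular section of diameter D = 8.4 ft at depth y = 2.25 ft, the central angle is θ = 2 arccos(1 − 2y/D) = 2.176 rad. Then A = (D²/8)(θ − sin θ) = 11.94 ft² and P = Dθ/2 = 9.139 ft.
Hydraulic radius R = A/P = 11.94/9.139 = 1.306 ft.
Rearranging Manning's equation: n = (1.486/Q) A R^(2/3) S^(1/2) = (1.486/47.8) × 11.94 × 1.306^(2/3) × √0.0013 = 0.016.

n = 0.016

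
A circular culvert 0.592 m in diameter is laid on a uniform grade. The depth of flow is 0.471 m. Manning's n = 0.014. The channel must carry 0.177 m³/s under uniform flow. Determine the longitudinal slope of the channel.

S = 0.0011

For a circular section of diameter D = 0.592 m at depth y = 0.471 m, the central angle is θ = 2 arccos(1 − 2y/D) = 4.407 rad. Then A = (D²/8)(θ − sin θ) = 0.2348 m² and P = Dθ/2 = 1.304 m.
Hydraulic radius R = A/P = 0.2348/1.304 = 0.18 m.
From Manning's equation, S = [nQ / (1 A R^(2/3))]² = [0.014 × 0.177 / (1 × 0.2348 × 0.18^(2/3))]² = 0.0011.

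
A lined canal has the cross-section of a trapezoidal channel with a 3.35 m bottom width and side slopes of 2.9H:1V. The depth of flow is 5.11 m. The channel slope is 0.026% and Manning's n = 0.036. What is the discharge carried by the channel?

Q = 80.1 m³/s

With bottom width b = 3.35 m and side slope z = 2.9: A = (b + zy)y = (3.35 + 2.9×5.11)×5.11 = 92.84 m²; P = b + 2y√(1+z²) = 3.35 + 2×5.11×3.068 = 34.7 m.
Hydraulic radius R = A/P = 92.84/34.7 = 2.676 m.
Manning's equation: Q = (1/n) A R^(2/3) S^(1/2) = (1/0.036) × 92.84 × 2.676^(2/3) × 0.00026^(1/2) = 80.1 m³/s.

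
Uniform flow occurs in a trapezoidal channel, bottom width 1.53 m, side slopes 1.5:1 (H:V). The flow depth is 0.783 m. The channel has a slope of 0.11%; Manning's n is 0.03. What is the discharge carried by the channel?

Q = 1.45 m³/s

With bottom width b = 1.53 m and side slope z = 1.5: A = (b + zy)y = (1.53 + 1.5×0.783)×0.783 = 2.118 m²; P = b + 2y√(1+z²) = 1.53 + 2×0.783×1.803 = 4.353 m.
Hydraulic radius R = A/P = 2.118/4.353 = 0.4865 m.
Manning's equation: Q = (1/n) A R^(2/3) S^(1/2) = (1/0.03) × 2.118 × 0.4865^(2/3) × 0.0011^(1/2) = 1.45 m³/s.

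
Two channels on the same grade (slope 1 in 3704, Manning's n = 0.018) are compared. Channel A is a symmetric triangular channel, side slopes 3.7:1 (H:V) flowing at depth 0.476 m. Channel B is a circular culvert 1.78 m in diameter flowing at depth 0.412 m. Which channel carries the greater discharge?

channel A

Channel A: For a triangular section with side slope z = 3.7: A = zy² = 3.7×0.476² = 0.8383 m²; P = 2y√(1+z²) = 2×0.476×3.833 = 3.649 m. Hydraulic radius R = A/P = 0.8383/3.649 = 0.2298 m. Q_A = (1/0.018)·0.8383·0.2298^(2/3)·√0.00027 = 0.2871 m³/s.
Channel B: For a circular section of diameter D = 1.78 m at depth y = 0.412 m, the central angle is θ = 2 arccos(1 − 2y/D) = 2.008 rad. Then A = (D²/8)(θ − sin θ) = 0.4363 m² and P = Dθ/2 = 1.787 m. Hydraulic radius R = A/P = 0.4363/1.787 = 0.2442 m. Q_B = (1/0.018)·0.4363·0.2442^(2/3)·√0.00027 = 0.1556 m³/s.
Q_A = 0.2871 m³/s vs Q_B = 0.1556 m³/s, so channel A carries more.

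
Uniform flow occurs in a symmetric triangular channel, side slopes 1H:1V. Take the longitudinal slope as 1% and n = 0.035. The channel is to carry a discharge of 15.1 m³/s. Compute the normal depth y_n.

y_n = 2.42 m

Manning's equation rearranged: A R^(2/3) = nQ / (1·√S) = 0.035 × 15.1 / (√0.01) = 5.285.
At y = 1.86 m: A R^(2/3) = 2.616 — low.
At y = 2.71 m: A R^(2/3) = 7.138 — high.
At y = 2.42 m: A R^(2/3) = 5.278 — ≈ 5.285.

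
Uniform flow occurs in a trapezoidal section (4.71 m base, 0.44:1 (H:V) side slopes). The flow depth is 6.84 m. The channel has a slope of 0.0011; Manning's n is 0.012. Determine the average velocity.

V = 5.34 m/s

With bottom width b = 4.71 m and side slope z = 0.44: A = (b + zy)y = (4.71 + 0.44×6.84)×6.84 = 52.8 m²; P = b + 2y√(1+z²) = 4.71 + 2×6.84×1.093 = 19.66 m.
Hydraulic radius R = A/P = 52.8/19.66 = 2.686 m.
From Manning's equation, V = (1/n) R^(2/3) S^(1/2) = (1/0.012) × 2.686^(2/3) × 0.0011^(1/2) = 5.34 m/s.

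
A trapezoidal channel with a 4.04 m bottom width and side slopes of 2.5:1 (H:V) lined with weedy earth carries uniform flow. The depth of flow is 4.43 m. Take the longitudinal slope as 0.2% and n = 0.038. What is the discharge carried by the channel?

Q = 141 m³/s

With bottom width b = 4.04 m and side slope z = 2.5: A = (b + zy)y = (4.04 + 2.5×4.43)×4.43 = 66.96 m²; P = b + 2y√(1+z²) = 4.04 + 2×4.43×2.693 = 27.9 m.
Hydraulic radius R = A/P = 66.96/27.9 = 2.4 m.
Manning's equation: Q = (1/n) A R^(2/3) S^(1/2) = (1/0.038) × 66.96 × 2.4^(2/3) × 0.002^(1/2) = 141 m³/s.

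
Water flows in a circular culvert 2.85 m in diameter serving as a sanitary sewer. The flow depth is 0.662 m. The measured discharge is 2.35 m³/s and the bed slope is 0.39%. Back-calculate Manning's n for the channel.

For a circular section of diameter D = 2.85 m at depth y = 0.662 m, the central angle is θ = 2 arccos(1 − 2y/D) = 2.012 rad. Then A = (D²/8)(θ − sin θ) = 1.124 m² and P = Dθ/2 = 2.866 m.
Hydraulic radius R = A/P = 1.124/2.866 = 0.3921 m.
Rearranging Manning's equation: n = (1/Q) A R^(2/3) S^(1/2) = (1/2.35) × 1.124 × 0.3921^(2/3) × √0.0039 = 0.016.

n = 0.016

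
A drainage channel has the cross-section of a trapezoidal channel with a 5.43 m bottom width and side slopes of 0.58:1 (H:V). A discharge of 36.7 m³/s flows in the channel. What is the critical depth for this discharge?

y_c = 1.57 m

At critical depth, Q² T / (g A³) = 1, i.e. A³/T = Q²/g = 36.7²/9.81 = 137.3.
At y = 1.89 m: A³/T = 246.2 — too large.
At y = 1.57 m: A³/T = 136 — ≈ 137.3.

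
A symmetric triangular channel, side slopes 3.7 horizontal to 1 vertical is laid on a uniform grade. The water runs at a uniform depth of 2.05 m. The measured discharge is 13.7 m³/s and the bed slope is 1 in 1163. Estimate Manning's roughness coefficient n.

For a triangular section with side slope z = 3.7: A = zy² = 3.7×2.05² = 15.55 m²; P = 2y√(1+z²) = 2×2.05×3.833 = 15.71 m.
Hydraulic radius R = A/P = 15.55/15.71 = 0.9895 m.
Rearranging Manning's equation: n = (1/Q) A R^(2/3) S^(1/2) = (1/13.7) × 15.55 × 0.9895^(2/3) × √0.0008598 = 0.033.

n = 0.033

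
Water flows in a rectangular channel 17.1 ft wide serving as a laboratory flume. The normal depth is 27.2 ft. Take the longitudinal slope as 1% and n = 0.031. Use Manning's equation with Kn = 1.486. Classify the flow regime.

Flow area A = b·y = 17.1 × 27.2 = 465.1 ft². Wetted perimeter P = b + 2y = 17.1 + 2×27.2 = 71.5 ft.
Hydraulic radius R = A/P = 465.1/71.5 = 6.505 ft.
V = (1.486/n) R^(2/3) √S = (1.486/0.031) × 6.505^(2/3) × √0.01 = 16.7 ft/s. Hydraulic depth D_h = A/T = 465.1/17.1 = 27.2 ft.
Froude number Fr = V/√(g·D_h) = 16.7/√(32.2×27.2) = 0.564, which is less than 1, so the flow is subcritical.

subcritical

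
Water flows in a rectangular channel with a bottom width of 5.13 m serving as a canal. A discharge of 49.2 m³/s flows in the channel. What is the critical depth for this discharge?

y_c = 2.11 m

For a rectangular channel, critical depth y_c = (q²/g)^(1/3) where q = Q/b = 49.2/5.13 = 9.591 m²/s.
So y_c = (9.591²/9.81)^(1/3) = 2.11 m.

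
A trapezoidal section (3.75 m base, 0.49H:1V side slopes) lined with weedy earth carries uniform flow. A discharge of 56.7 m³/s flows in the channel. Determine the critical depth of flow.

At critical depth, Q² T / (g A³) = 1, i.e. A³/T = Q²/g = 56.7²/9.81 = 327.7.
Trying y = 2.98 m: A³/T = 561.1 — over.
Trying y = 2.04 m: A³/T = 158.2 — short.
Trying y = 2.54 m: A³/T = 327.2 — matches.

y_c = 2.54 m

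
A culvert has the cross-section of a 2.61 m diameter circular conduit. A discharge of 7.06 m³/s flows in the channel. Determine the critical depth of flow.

At critical depth, Q² T / (g A³) = 1, i.e. A³/T = Q²/g = 7.06²/9.81 = 5.081.
At y = 1 m: A³/T = 2.645 — too small.
At y = 1.3 m: A³/T = 7.228 — too large.
At y = 1.19 m: A³/T = 5.155 — ≈ 5.081.

y_c = 1.19 m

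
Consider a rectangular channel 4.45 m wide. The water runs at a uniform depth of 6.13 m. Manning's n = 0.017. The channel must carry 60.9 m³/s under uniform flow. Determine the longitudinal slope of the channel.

S = 0.000749

Flow area A = b·y = 4.45 × 6.13 = 27.28 m². Wetted perimeter P = b + 2y = 4.45 + 2×6.13 = 16.71 m.
Hydraulic radius R = A/P = 27.28/16.71 = 1.632 m.
From Manning's equation, S = [nQ / (1 A R^(2/3))]² = [0.017 × 60.9 / (1 × 27.28 × 1.632^(2/3))]² = 0.000749.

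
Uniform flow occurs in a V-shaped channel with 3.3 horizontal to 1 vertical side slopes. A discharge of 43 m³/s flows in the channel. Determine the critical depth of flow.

At critical depth, Q² T / (g A³) = 1, i.e. A³/T = Q²/g = 43²/9.81 = 188.5.
At y = 2.24 m: A³/T = 307.1 — too large.
At y = 1.66 m: A³/T = 68.63 — too small.
At y = 2.03 m: A³/T = 187.7 — ≈ 188.5.

y_c = 2.03 m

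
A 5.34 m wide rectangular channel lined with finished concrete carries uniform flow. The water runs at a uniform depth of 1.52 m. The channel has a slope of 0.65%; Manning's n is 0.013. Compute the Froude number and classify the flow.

supercritical

Flow area A = b·y = 5.34 × 1.52 = 8.117 m². Wetted perimeter P = b + 2y = 5.34 + 2×1.52 = 8.38 m.
Hydraulic radius R = A/P = 8.117/8.38 = 0.9686 m.
V = (1/n) R^(2/3) √S = (1/0.013) × 0.9686^(2/3) × √0.0065 = 6.071 m/s. Hydraulic depth D_h = A/T = 8.117/5.34 = 1.52 m.
Froude number Fr = V/√(g·D_h) = 6.071/√(9.81×1.52) = 1.57, which is greater than 1, so the flow is supercritical.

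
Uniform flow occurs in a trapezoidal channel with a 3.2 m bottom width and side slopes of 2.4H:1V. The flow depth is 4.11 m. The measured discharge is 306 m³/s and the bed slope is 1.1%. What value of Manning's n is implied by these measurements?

n = 0.031

With bottom width b = 3.2 m and side slope z = 2.4: A = (b + zy)y = (3.2 + 2.4×4.11)×4.11 = 53.69 m²; P = b + 2y√(1+z²) = 3.2 + 2×4.11×2.6 = 24.57 m.
Hydraulic radius R = A/P = 53.69/24.57 = 2.185 m.
Rearranging Manning's equation: n = (1/Q) A R^(2/3) S^(1/2) = (1/306) × 53.69 × 2.185^(2/3) × √0.011 = 0.031.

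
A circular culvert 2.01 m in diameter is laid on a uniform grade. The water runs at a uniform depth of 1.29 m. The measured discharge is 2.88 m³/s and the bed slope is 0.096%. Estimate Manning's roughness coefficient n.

n = 0.016

For a circular section of diameter D = 2.01 m at depth y = 1.29 m, the central angle is θ = 2 arccos(1 − 2y/D) = 3.717 rad. Then A = (D²/8)(θ − sin θ) = 2.152 m² and P = Dθ/2 = 3.735 m.
Hydraulic radius R = A/P = 2.152/3.735 = 0.576 m.
Rearranging Manning's equation: n = (1/Q) A R^(2/3) S^(1/2) = (1/2.88) × 2.152 × 0.576^(2/3) × √0.00096 = 0.016.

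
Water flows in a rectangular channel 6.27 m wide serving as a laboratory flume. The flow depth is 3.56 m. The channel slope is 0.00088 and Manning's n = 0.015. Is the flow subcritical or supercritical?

subcritical

Flow area A = b·y = 6.27 × 3.56 = 22.32 m². Wetted perimeter P = b + 2y = 6.27 + 2×3.56 = 13.39 m.
Hydraulic radius R = A/P = 22.32/13.39 = 1.667 m.
V = (1/n) R^(2/3) √S = (1/0.015) × 1.667^(2/3) × √0.00088 = 2.78 m/s. Hydraulic depth D_h = A/T = 22.32/6.27 = 3.56 m.
Froude number Fr = V/√(g·D_h) = 2.78/√(9.81×3.56) = 0.47, which is less than 1, so the flow is subcritical.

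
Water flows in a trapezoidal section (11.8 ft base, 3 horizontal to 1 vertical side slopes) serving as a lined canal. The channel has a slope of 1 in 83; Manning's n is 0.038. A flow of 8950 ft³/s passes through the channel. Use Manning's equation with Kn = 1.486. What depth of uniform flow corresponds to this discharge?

y_n = 12.2 ft

Manning's equation rearranged: A R^(2/3) = nQ / (1.486·√S) = 0.038 × 8950 / (1.486 × √0.01205) = 2085.
Try y = 15.2 ft: A R^(2/3) = 3514 — too large.
Try y = 10.6 ft: A R^(2/3) = 1503 — too small.
Try y = 12.2 ft: A R^(2/3) = 2086 — matches.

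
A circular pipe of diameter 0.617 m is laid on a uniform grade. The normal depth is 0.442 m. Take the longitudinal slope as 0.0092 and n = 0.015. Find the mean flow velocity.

For a circular section of diameter D = 0.617 m at depth y = 0.442 m, the central angle is θ = 2 arccos(1 − 2y/D) = 4.037 rad. Then A = (D²/8)(θ − sin θ) = 0.2292 m² and P = Dθ/2 = 1.245 m.
Hydraulic radius R = A/P = 0.2292/1.245 = 0.1841 m.
From Manning's equation, V = (1/n) R^(2/3) S^(1/2) = (1/0.015) × 0.1841^(2/3) × 0.0092^(1/2) = 2.07 m/s.

V = 2.07 m/s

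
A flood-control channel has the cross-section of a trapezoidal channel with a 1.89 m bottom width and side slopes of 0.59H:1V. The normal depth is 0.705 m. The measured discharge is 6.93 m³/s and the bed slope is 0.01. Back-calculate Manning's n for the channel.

With bottom width b = 1.89 m and side slope z = 0.59: A = (b + zy)y = (1.89 + 0.59×0.705)×0.705 = 1.626 m²; P = b + 2y√(1+z²) = 1.89 + 2×0.705×1.161 = 3.527 m.
Hydraulic radius R = A/P = 1.626/3.527 = 0.4609 m.
Rearranging Manning's equation: n = (1/Q) A R^(2/3) S^(1/2) = (1/6.93) × 1.626 × 0.4609^(2/3) × √0.01 = 0.014.

n = 0.014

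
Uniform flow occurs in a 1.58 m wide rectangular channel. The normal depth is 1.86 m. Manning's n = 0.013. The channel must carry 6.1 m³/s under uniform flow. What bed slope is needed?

Flow area A = b·y = 1.58 × 1.86 = 2.939 m². Wetted perimeter P = b + 2y = 1.58 + 2×1.86 = 5.3 m.
Hydraulic radius R = A/P = 2.939/5.3 = 0.5545 m.
From Manning's equation, S = [nQ / (1 A R^(2/3))]² = [0.013 × 6.1 / (1 × 2.939 × 0.5545^(2/3))]² = 0.0016.

S = 0.0016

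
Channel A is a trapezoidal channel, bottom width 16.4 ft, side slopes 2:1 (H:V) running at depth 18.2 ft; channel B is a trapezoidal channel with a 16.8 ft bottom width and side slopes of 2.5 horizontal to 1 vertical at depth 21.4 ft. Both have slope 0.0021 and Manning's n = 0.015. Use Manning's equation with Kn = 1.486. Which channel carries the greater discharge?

Channel A: With bottom width b = 16.4 ft and side slope z = 2: A = (b + zy)y = (16.4 + 2×18.2)×18.2 = 961 ft²; P = b + 2y√(1+z²) = 16.4 + 2×18.2×2.236 = 97.79 ft. Hydraulic radius R = A/P = 961/97.79 = 9.826 ft. Q_A = (1.486/0.015)·961·9.826^(2/3)·√0.0021 = 20010 ft³/s.
Channel B: With bottom width b = 16.8 ft and side slope z = 2.5: A = (b + zy)y = (16.8 + 2.5×21.4)×21.4 = 1504 ft²; P = b + 2y√(1+z²) = 16.8 + 2×21.4×2.693 = 132 ft. Hydraulic radius R = A/P = 1504/132 = 11.39 ft. Q_B = (1.486/0.015)·1504·11.39^(2/3)·√0.0021 = 34580 ft³/s.
Q_A = 20010 ft³/s vs Q_B = 34580 ft³/s, so channel B carries more.

channel B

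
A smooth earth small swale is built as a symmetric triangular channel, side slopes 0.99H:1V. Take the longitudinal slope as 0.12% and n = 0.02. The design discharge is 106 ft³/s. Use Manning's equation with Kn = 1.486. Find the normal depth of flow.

y_n = 5.26 ft

Manning's equation rearranged: A R^(2/3) = nQ / (1.486·√S) = 0.02 × 106 / (1.486 × √0.0012) = 41.18.
At y = 6.42 ft: A R^(2/3) = 70.24 — high.
At y = 4.67 ft: A R^(2/3) = 30.06 — low.
At y = 5.26 ft: A R^(2/3) = 41.28 — ≈ 41.18.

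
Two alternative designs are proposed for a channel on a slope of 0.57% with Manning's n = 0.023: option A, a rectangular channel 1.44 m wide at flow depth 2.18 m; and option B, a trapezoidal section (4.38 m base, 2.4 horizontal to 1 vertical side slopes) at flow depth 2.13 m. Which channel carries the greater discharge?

channel B

Channel A: Flow area A = b·y = 1.44 × 2.18 = 3.139 m². Wetted perimeter P = b + 2y = 1.44 + 2×2.18 = 5.8 m. Hydraulic radius R = A/P = 3.139/5.8 = 0.5412 m. Q_A = (1/0.023)·3.139·0.5412^(2/3)·√0.0057 = 6.844 m³/s.
Channel B: With bottom width b = 4.38 m and side slope z = 2.4: A = (b + zy)y = (4.38 + 2.4×2.13)×2.13 = 20.22 m²; P = b + 2y√(1+z²) = 4.38 + 2×2.13×2.6 = 15.46 m. Hydraulic radius R = A/P = 20.22/15.46 = 1.308 m. Q_B = (1/0.023)·20.22·1.308^(2/3)·√0.0057 = 79.38 m³/s.
Q_A = 6.844 m³/s vs Q_B = 79.38 m³/s, so channel B carries more.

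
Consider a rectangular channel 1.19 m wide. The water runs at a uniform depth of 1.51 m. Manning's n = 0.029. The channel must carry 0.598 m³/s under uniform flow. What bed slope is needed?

S = 0.00029

Flow area A = b·y = 1.19 × 1.51 = 1.797 m². Wetted perimeter P = b + 2y = 1.19 + 2×1.51 = 4.21 m.
Hydraulic radius R = A/P = 1.797/4.21 = 0.4268 m.
From Manning's equation, S = [nQ / (1 A R^(2/3))]² = [0.029 × 0.598 / (1 × 1.797 × 0.4268^(2/3))]² = 0.00029.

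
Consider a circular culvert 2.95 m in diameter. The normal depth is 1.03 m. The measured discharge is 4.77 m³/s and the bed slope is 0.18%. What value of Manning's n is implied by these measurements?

n = 0.013

For a circular section of diameter D = 2.95 m at depth y = 1.03 m, the central angle is θ = 2 arccos(1 − 2y/D) = 2.529 rad. Then A = (D²/8)(θ − sin θ) = 2.125 m² and P = Dθ/2 = 3.73 m.
Hydraulic radius R = A/P = 2.125/3.73 = 0.5697 m.
Rearranging Manning's equation: n = (1/Q) A R^(2/3) S^(1/2) = (1/4.77) × 2.125 × 0.5697^(2/3) × √0.0018 = 0.013.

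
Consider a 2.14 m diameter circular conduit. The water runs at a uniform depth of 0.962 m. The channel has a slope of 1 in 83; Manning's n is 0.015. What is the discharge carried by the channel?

Q = 7.21 m³/s

For a circular section of diameter D = 2.14 m at depth y = 0.962 m, the central angle is θ = 2 arccos(1 − 2y/D) = 2.939 rad. Then A = (D²/8)(θ − sin θ) = 1.568 m² and P = Dθ/2 = 3.145 m.
Hydraulic radius R = A/P = 1.568/3.145 = 0.4984 m.
Manning's equation: Q = (1/n) A R^(2/3) S^(1/2) = (1/0.015) × 1.568 × 0.4984^(2/3) × 0.01205^(1/2) = 7.21 m³/s.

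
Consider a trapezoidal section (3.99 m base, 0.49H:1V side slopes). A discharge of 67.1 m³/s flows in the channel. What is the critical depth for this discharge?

At critical depth, Q² T / (g A³) = 1, i.e. A³/T = Q²/g = 67.1²/9.81 = 459.
Trying y = 3.04 m: A³/T = 663.3 — over.
Trying y = 2.08 m: A³/T = 187.6 — short.
Trying y = 2.73 m: A³/T = 461.6 — matches.

y_c = 2.73 m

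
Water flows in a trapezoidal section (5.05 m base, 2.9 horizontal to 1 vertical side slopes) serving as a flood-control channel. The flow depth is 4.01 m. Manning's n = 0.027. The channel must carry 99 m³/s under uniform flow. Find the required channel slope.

S = 0.00054

With bottom width b = 5.05 m and side slope z = 2.9: A = (b + zy)y = (5.05 + 2.9×4.01)×4.01 = 66.88 m²; P = b + 2y√(1+z²) = 5.05 + 2×4.01×3.068 = 29.65 m.
Hydraulic radius R = A/P = 66.88/29.65 = 2.256 m.
From Manning's equation, S = [nQ / (1 A R^(2/3))]² = [0.027 × 99 / (1 × 66.88 × 2.256^(2/3))]² = 0.00054.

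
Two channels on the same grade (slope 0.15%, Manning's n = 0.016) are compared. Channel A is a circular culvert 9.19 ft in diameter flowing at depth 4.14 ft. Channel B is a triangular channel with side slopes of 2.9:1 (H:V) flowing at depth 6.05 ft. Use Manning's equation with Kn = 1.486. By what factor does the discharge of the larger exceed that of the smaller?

Channel A: For a circular section of diameter D = 9.19 ft at depth y = 4.14 ft, the central angle is θ = 2 arccos(1 − 2y/D) = 2.943 rad. Then A = (D²/8)(θ − sin θ) = 28.99 ft² and P = Dθ/2 = 13.52 ft. Hydraulic radius R = A/P = 28.99/13.52 = 2.144 ft. Q_A = (1.486/0.016)·28.99·2.144^(2/3)·√0.0015 = 173.4 ft³/s.
Channel B: For a triangular section with side slope z = 2.9: A = zy² = 2.9×6.05² = 106.1 ft²; P = 2y√(1+z²) = 2×6.05×3.068 = 37.12 ft. Hydraulic radius R = A/P = 106.1/37.12 = 2.86 ft. Q_B = (1.486/0.016)·106.1·2.86^(2/3)·√0.0015 = 769.3 ft³/s.
The larger discharge is 769.3 ft³/s and the smaller is 173.4 ft³/s; the ratio is 4.44.

4.44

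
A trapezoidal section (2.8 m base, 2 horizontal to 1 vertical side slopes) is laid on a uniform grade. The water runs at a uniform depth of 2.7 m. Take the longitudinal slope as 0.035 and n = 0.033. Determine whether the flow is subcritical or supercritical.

supercritical

With bottom width b = 2.8 m and side slope z = 2: A = (b + zy)y = (2.8 + 2×2.7)×2.7 = 22.14 m²; P = b + 2y√(1+z²) = 2.8 + 2×2.7×2.236 = 14.87 m.
Hydraulic radius R = A/P = 22.14/14.87 = 1.488 m.
V = (1/n) R^(2/3) √S = (1/0.033) × 1.488^(2/3) × √0.035 = 7.39 m/s. Hydraulic depth D_h = A/T = 22.14/13.6 = 1.628 m.
Froude number Fr = V/√(g·D_h) = 7.39/√(9.81×1.628) = 1.85, which is greater than 1, so the flow is supercritical.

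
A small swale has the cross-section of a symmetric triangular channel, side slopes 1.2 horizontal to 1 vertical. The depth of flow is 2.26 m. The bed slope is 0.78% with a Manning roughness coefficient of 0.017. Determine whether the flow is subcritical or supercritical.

supercritical

For a triangular section with side slope z = 1.2: A = zy² = 1.2×2.26² = 6.129 m²; P = 2y√(1+z²) = 2×2.26×1.562 = 7.06 m.
Hydraulic radius R = A/P = 6.129/7.06 = 0.8681 m.
V = (1/n) R^(2/3) √S = (1/0.017) × 0.8681^(2/3) × √0.0078 = 4.728 m/s. Hydraulic depth D_h = A/T = 6.129/5.424 = 1.13 m.
Froude number Fr = V/√(g·D_h) = 4.728/√(9.81×1.13) = 1.42, which is greater than 1, so the flow is supercritical.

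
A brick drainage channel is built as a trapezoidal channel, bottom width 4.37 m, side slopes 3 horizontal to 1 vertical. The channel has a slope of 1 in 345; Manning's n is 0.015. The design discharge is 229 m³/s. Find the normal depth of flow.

y_n = 3.14 m

Manning's equation rearranged: A R^(2/3) = nQ / (1·√S) = 0.015 × 229 / (√0.002899) = 63.8.
Trying y = 2.49 m: A R^(2/3) = 38.04 — too small.
Trying y = 3.72 m: A R^(2/3) = 93.86 — too large.
Trying y = 3.14 m: A R^(2/3) = 63.77 — ≈ 63.8.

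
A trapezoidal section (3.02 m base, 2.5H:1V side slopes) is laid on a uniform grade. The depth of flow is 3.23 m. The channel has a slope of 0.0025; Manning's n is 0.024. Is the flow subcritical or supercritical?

With bottom width b = 3.02 m and side slope z = 2.5: A = (b + zy)y = (3.02 + 2.5×3.23)×3.23 = 35.84 m²; P = b + 2y√(1+z²) = 3.02 + 2×3.23×2.693 = 20.41 m.
Hydraulic radius R = A/P = 35.84/20.41 = 1.755 m.
V = (1/n) R^(2/3) √S = (1/0.024) × 1.755^(2/3) × √0.0025 = 3.032 m/s. Hydraulic depth D_h = A/T = 35.84/19.17 = 1.869 m.
Froude number Fr = V/√(g·D_h) = 3.032/√(9.81×1.869) = 0.708, which is less than 1, so the flow is subcritical.

subcritical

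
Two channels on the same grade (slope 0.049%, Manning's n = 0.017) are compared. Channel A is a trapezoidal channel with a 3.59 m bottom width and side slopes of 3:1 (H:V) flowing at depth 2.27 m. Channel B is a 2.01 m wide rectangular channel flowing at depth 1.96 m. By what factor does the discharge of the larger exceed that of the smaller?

9.45

Channel A: With bottom width b = 3.59 m and side slope z = 3: A = (b + zy)y = (3.59 + 3×2.27)×2.27 = 23.61 m²; P = b + 2y√(1+z²) = 3.59 + 2×2.27×3.162 = 17.95 m. Hydraulic radius R = A/P = 23.61/17.95 = 1.315 m. Q_A = (1/0.017)·23.61·1.315^(2/3)·√0.00049 = 36.91 m³/s.
Channel B: Flow area A = b·y = 2.01 × 1.96 = 3.94 m². Wetted perimeter P = b + 2y = 2.01 + 2×1.96 = 5.93 m. Hydraulic radius R = A/P = 3.94/5.93 = 0.6644 m. Q_B = (1/0.017)·3.94·0.6644^(2/3)·√0.00049 = 3.906 m³/s.
The larger discharge is 36.91 m³/s and the smaller is 3.906 m³/s; the ratio is 9.45.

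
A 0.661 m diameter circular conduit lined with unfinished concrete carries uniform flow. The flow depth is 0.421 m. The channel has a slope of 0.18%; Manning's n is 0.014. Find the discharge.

For a circular section of diameter D = 0.661 m at depth y = 0.421 m, the central angle is θ = 2 arccos(1 − 2y/D) = 3.696 rad. Then A = (D²/8)(θ − sin θ) = 0.2306 m² and P = Dθ/2 = 1.222 m.
Hydraulic radius R = A/P = 0.2306/1.222 = 0.1888 m.
Manning's equation: Q = (1/n) A R^(2/3) S^(1/2) = (1/0.014) × 0.2306 × 0.1888^(2/3) × 0.0018^(1/2) = 0.23 m³/s.

Q = 0.23 m³/s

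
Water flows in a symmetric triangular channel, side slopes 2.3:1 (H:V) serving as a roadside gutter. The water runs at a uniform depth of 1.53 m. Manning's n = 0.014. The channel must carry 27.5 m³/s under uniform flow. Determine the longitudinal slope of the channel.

For a triangular section with side slope z = 2.3: A = zy² = 2.3×1.53² = 5.384 m²; P = 2y√(1+z²) = 2×1.53×2.508 = 7.674 m.
Hydraulic radius R = A/P = 5.384/7.674 = 0.7016 m.
From Manning's equation, S = [nQ / (1 A R^(2/3))]² = [0.014 × 27.5 / (1 × 5.384 × 0.7016^(2/3))]² = 0.0082.

S = 0.0082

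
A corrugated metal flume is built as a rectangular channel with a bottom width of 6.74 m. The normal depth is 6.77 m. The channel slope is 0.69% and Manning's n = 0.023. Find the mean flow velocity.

V = 6.2 m/s

Flow area A = b·y = 6.74 × 6.77 = 45.63 m². Wetted perimeter P = b + 2y = 6.74 + 2×6.77 = 20.28 m.
Hydraulic radius R = A/P = 45.63/20.28 = 2.25 m.
From Manning's equation, V = (1/n) R^(2/3) S^(1/2) = (1/0.023) × 2.25^(2/3) × 0.0069^(1/2) = 6.2 m/s.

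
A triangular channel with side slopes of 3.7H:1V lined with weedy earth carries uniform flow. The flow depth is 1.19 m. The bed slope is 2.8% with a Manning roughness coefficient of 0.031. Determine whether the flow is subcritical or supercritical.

supercritical

For a triangular section with side slope z = 3.7: A = zy² = 3.7×1.19² = 5.24 m²; P = 2y√(1+z²) = 2×1.19×3.833 = 9.122 m.
Hydraulic radius R = A/P = 5.24/9.122 = 0.5744 m.
V = (1/n) R^(2/3) √S = (1/0.031) × 0.5744^(2/3) × √0.028 = 3.73 m/s. Hydraulic depth D_h = A/T = 5.24/8.806 = 0.595 m.
Froude number Fr = V/√(g·D_h) = 3.73/√(9.81×0.595) = 1.54, which is greater than 1, so the flow is supercritical.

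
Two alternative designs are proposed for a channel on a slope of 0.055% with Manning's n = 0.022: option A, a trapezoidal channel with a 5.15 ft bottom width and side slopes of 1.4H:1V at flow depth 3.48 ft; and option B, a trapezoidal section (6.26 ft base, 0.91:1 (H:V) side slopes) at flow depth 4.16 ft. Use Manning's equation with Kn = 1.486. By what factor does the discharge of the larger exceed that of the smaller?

Channel A: With bottom width b = 5.15 ft and side slope z = 1.4: A = (b + zy)y = (5.15 + 1.4×3.48)×3.48 = 34.88 ft²; P = b + 2y√(1+z²) = 5.15 + 2×3.48×1.72 = 17.12 ft. Hydraulic radius R = A/P = 34.88/17.12 = 2.037 ft. Q_A = (1.486/0.022)·34.88·2.037^(2/3)·√0.00055 = 88.77 ft³/s.
Channel B: With bottom width b = 6.26 ft and side slope z = 0.91: A = (b + zy)y = (6.26 + 0.91×4.16)×4.16 = 41.79 ft²; P = b + 2y√(1+z²) = 6.26 + 2×4.16×1.352 = 17.51 ft. Hydraulic radius R = A/P = 41.79/17.51 = 2.387 ft. Q_B = (1.486/0.022)·41.79·2.387^(2/3)·√0.00055 = 118.2 ft³/s.
The larger discharge is 118.2 ft³/s and the smaller is 88.77 ft³/s; the ratio is 1.33.

1.33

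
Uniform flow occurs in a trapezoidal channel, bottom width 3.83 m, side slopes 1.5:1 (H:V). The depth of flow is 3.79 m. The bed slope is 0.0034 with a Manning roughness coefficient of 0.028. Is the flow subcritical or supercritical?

subcritical

With bottom width b = 3.83 m and side slope z = 1.5: A = (b + zy)y = (3.83 + 1.5×3.79)×3.79 = 36.06 m²; P = b + 2y√(1+z²) = 3.83 + 2×3.79×1.803 = 17.5 m.
Hydraulic radius R = A/P = 36.06/17.5 = 2.061 m.
V = (1/n) R^(2/3) √S = (1/0.028) × 2.061^(2/3) × √0.0034 = 3.373 m/s. Hydraulic depth D_h = A/T = 36.06/15.2 = 2.372 m.
Froude number Fr = V/√(g·D_h) = 3.373/√(9.81×2.372) = 0.699, which is less than 1, so the flow is subcritical.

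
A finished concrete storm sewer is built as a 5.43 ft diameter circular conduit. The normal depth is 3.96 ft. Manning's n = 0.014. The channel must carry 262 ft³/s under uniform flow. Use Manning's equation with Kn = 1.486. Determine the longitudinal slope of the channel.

S = 0.00972

For a circular section of diameter D = 5.43 ft at depth y = 3.96 ft, the central angle is θ = 2 arccos(1 − 2y/D) = 4.094 rad. Then A = (D²/8)(θ − sin θ) = 18.09 ft² and P = Dθ/2 = 11.12 ft.
Hydraulic radius R = A/P = 18.09/11.12 = 1.628 ft.
From Manning's equation, S = [nQ / (1.486 A R^(2/3))]² = [0.014 × 262 / (1.486 × 18.09 × 1.628^(2/3))]² = 0.00972.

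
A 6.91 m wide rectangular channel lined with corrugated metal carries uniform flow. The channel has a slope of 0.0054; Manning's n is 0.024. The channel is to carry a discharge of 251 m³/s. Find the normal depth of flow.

y_n = 6.82 m

Manning's equation rearranged: A R^(2/3) = nQ / (1·√S) = 0.024 × 251 / (√0.0054) = 81.98.
Try y = 8.1 m: A R^(2/3) = 100.9 — over.
Try y = 6.82 m: A R^(2/3) = 81.95 — ≈ 81.98.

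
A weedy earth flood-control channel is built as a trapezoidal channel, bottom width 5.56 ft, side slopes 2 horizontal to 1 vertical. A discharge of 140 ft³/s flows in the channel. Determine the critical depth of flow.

y_c = 2.09 ft

At critical depth, Q² T / (g A³) = 1, i.e. A³/T = Q²/g = 140²/32.2 = 608.7.
Try y = 2.37 ft: A³/T = 967.2 — too large.
Try y = 1.5 ft: A³/T = 183.1 — too small.
Try y = 2.09 ft: A³/T = 606 — close enough.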